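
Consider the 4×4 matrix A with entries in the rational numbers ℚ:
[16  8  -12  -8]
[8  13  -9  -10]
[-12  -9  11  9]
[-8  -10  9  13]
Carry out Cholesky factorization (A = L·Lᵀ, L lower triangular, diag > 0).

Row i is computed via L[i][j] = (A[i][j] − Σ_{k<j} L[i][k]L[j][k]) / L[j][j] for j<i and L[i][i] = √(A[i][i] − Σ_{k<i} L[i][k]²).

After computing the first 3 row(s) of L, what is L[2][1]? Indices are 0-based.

Step 1: L[0][0] = √(16) = 4.
  L[1][0] = (8) / L[0][0] = 2.
Step 2: L[1][1] = √(9) = 3.
  L[2][0] = (-12) / L[0][0] = -3.
  L[2][1] = (-3) / L[1][1] = -1.
Step 3: L[2][2] = √(1) = 1.

L[2][1] = -1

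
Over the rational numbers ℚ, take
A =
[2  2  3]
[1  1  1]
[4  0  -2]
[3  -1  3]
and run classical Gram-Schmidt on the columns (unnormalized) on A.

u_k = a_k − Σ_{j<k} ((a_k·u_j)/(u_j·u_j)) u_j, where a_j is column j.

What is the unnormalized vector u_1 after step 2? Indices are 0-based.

u_1 = (28/15, 14/15, -4/15, -6/5)

Step 1: u_0 = a_0 = (2, 1, 4, 3).
Step 2: u_1 = a_1 − (1/15)·u_0 = (28/15, 14/15, -4/15, -6/5).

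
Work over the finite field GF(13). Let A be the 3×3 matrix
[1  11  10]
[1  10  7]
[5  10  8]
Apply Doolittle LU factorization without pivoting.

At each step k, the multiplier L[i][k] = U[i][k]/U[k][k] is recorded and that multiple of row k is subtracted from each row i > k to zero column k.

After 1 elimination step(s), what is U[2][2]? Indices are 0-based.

Step 1: pivot at (0,0) is 1.
  row1 ← row1 − (1)·row0  ⇒  L[1][0]=1, U row1=(0, 12, 10)
  row2 ← row2 − (5)·row0  ⇒  L[2][0]=5, U row2=(0, 7, 10)

U[2][2] = 10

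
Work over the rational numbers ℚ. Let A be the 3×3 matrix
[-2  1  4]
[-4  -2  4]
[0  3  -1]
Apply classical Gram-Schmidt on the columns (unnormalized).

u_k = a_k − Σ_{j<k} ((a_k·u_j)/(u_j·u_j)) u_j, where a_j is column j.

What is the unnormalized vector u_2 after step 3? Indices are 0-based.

Step 1: u_0 = a_0 = (-2, -4, 0).
Step 2: u_1 = a_1 − (3/10)·u_0 = (8/5, -4/5, 3).
Step 3: u_2 = a_2 − (-6/5)·u_0 − (1/61)·u_1 = (96/61, -48/61, -64/61).

u_2 = (96/61, -48/61, -64/61)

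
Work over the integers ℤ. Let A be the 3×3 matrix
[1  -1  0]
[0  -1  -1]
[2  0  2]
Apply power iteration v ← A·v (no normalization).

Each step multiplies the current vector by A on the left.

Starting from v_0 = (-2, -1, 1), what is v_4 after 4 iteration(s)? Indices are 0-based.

v_0 = (-2, -1, 1).
v_1 = A·v_0 = (-1, 0, -2).
v_2 = A·v_1 = (-1, 2, -6).
v_3 = A·v_2 = (-3, 4, -14).
v_4 = A·v_3 = (-7, 10, -34).

v_4 = (-7, 10, -34)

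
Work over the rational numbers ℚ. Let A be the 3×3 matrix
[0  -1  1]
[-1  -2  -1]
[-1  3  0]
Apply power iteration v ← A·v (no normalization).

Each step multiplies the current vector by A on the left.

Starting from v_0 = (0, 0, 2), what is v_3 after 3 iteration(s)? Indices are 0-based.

v_0 = (0, 0, 2).
v_1 = A·v_0 = (2, -2, 0).
v_2 = A·v_1 = (2, 2, -8).
v_3 = A·v_2 = (-10, 2, 4).

v_3 = (-10, 2, 4)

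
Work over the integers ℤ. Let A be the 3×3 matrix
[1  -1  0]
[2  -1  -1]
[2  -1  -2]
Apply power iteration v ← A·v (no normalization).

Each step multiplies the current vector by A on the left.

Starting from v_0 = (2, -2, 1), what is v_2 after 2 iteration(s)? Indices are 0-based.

v_0 = (2, -2, 1).
v_1 = A·v_0 = (4, 5, 4).
v_2 = A·v_1 = (-1, -1, -5).

v_2 = (-1, -1, -5)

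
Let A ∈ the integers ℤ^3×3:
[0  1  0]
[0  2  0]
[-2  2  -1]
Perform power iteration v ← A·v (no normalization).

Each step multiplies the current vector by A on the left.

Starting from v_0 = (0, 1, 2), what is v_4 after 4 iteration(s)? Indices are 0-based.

v_4 = (8, 16, 6)

v_0 = (0, 1, 2).
v_1 = A·v_0 = (1, 2, 0).
v_2 = A·v_1 = (2, 4, 2).
v_3 = A·v_2 = (4, 8, 2).
v_4 = A·v_3 = (8, 16, 6).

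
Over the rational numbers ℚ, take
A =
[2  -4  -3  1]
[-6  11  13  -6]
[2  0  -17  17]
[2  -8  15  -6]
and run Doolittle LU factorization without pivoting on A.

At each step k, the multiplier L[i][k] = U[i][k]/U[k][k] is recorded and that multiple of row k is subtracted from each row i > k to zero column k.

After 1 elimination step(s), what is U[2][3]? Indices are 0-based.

k=0: U[0][0]=2
  eliminate (1,0): mult=-3, new row 1: (0, -1, 4, -3); set L[1][0]=-3
  eliminate (2,0): mult=1, new row 2: (0, 4, -14, 16); set L[2][0]=1
  eliminate (3,0): mult=1, new row 3: (0, -4, 18, -7); set L[3][0]=1

U[2][3] = 16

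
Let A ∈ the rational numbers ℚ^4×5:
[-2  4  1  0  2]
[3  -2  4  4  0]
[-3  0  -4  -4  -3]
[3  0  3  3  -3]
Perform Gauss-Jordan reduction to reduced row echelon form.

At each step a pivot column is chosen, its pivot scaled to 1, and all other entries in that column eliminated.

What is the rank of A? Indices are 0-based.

rank = 4

pivot(0,0)=-2: scale R0 → (1, -2, -1/2, 0, -1)
  clear (1,0): R1 −= (3)R0 → (0, 4, 11/2, 4, 3)
  clear (2,0): R2 −= (-3)R0 → (0, -6, -11/2, -4, -6)
  clear (3,0): R3 −= (3)R0 → (0, 6, 9/2, 3, 0)
pivot(1,1)=4: scale R1 → (0, 1, 11/8, 1, 3/4)
  clear (0,1): R0 −= (-2)R1 → (1, 0, 9/4, 2, 1/2)
  clear (2,1): R2 −= (-6)R1 → (0, 0, 11/4, 2, -3/2)
  clear (3,1): R3 −= (6)R1 → (0, 0, -15/4, -3, -9/2)
pivot(2,2)=11/4: scale R2 → (0, 0, 1, 8/11, -6/11)
  clear (0,2): R0 −= (9/4)R2 → (1, 0, 0, 4/11, 19/11)
  clear (1,2): R1 −= (11/8)R2 → (0, 1, 0, 0, 3/2)
  clear (3,2): R3 −= (-15/4)R2 → (0, 0, 0, -3/11, -72/11)
pivot(3,3)=-3/11: scale R3 → (0, 0, 0, 1, 24)
  clear (0,3): R0 −= (4/11)R3 → (1, 0, 0, 0, -7)
  clear (2,3): R2 −= (8/11)R3 → (0, 0, 1, 0, -18)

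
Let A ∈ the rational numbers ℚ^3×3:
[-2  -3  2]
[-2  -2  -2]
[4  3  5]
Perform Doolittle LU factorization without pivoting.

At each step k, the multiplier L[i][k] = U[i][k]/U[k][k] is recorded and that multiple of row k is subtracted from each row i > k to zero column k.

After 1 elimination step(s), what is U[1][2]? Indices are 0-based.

Step 1: pivot at (0,0) is -2.
  row1 ← row1 − (1)·row0  ⇒  L[1][0]=1, U row1=(0, 1, -4)
  row2 ← row2 − (-2)·row0  ⇒  L[2][0]=-2, U row2=(0, -3, 9)

U[1][2] = -4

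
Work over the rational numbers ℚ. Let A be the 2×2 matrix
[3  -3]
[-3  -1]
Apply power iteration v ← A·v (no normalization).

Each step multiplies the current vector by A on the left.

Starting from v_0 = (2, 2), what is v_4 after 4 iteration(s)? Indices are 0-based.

v_4 = (384, -64)

v_0 = (2, 2).
v_1 = A·v_0 = (0, -8).
v_2 = A·v_1 = (24, 8).
v_3 = A·v_2 = (48, -80).
v_4 = A·v_3 = (384, -64).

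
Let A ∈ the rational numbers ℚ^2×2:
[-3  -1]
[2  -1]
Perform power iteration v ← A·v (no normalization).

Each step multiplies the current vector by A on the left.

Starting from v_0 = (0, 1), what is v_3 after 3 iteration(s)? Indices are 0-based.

v_3 = (-11, 9)

v_0 = (0, 1).
v_1 = A·v_0 = (-1, -1).
v_2 = A·v_1 = (4, -1).
v_3 = A·v_2 = (-11, 9).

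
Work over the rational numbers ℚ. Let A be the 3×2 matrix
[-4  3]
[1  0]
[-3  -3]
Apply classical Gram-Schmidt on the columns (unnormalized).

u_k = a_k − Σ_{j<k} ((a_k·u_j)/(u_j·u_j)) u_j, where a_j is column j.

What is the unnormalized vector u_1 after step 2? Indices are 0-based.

u_1 = (33/13, 3/26, -87/26)

Step 1: u_0 = a_0 = (-4, 1, -3).
Step 2: u_1 = a_1 − (-3/26)·u_0 = (33/13, 3/26, -87/26).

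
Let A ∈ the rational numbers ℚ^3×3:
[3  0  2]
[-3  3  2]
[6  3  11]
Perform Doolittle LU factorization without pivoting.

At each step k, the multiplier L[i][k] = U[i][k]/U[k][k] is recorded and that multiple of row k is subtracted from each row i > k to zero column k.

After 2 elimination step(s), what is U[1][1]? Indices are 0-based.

U[1][1] = 3

[col 0] pivot 3
  R1 -= -1*R0 → (0, 3, 4)  (L[1][0] := -1)
  R2 -= 2*R0 → (0, 3, 7)  (L[2][0] := 2)
[col 1] pivot 3
  R2 -= 1*R1 → (0, 0, 3)  (L[2][1] := 1)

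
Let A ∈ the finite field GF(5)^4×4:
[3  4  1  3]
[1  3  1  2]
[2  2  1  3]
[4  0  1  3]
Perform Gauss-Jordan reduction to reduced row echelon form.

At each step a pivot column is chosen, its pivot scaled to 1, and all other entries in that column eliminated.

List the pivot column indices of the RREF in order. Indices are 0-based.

pivot(0,0)=3: scale R0 → (1, 3, 2, 1)
  clear (1,0): R1 −= (1)R0 → (0, 0, 4, 1)
  clear (2,0): R2 −= (2)R0 → (0, 1, 2, 1)
  clear (3,0): R3 −= (4)R0 → (0, 3, 3, 4)
pivot(1,1): swap R1↔R2
pivot(1,1)=1: scale R1 → (0, 1, 2, 1)
  clear (0,1): R0 −= (3)R1 → (1, 0, 1, 3)
  clear (3,1): R3 −= (3)R1 → (0, 0, 2, 1)
pivot(2,2)=4: scale R2 → (0, 0, 1, 4)
  clear (0,2): R0 −= (1)R2 → (1, 0, 0, 4)
  clear (1,2): R1 −= (2)R2 → (0, 1, 0, 3)
  clear (3,2): R3 −= (2)R2 → (0, 0, 0, 3)
pivot(3,3)=3: scale R3 → (0, 0, 0, 1)
  clear (0,3): R0 −= (4)R3 → (1, 0, 0, 0)
  clear (1,3): R1 −= (3)R3 → (0, 1, 0, 0)
  clear (2,3): R2 −= (4)R3 → (0, 0, 1, 0)

pivot columns: 0, 1, 2, 3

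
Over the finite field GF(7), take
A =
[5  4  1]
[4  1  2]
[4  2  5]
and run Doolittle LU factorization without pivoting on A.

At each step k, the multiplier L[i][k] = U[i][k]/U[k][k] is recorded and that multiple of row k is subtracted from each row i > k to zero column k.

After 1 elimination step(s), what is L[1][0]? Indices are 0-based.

[col 0] pivot 5
  R1 -= 5*R0 → (0, 2, 4)  (L[1][0] := 5)
  R2 -= 5*R0 → (0, 3, 0)  (L[2][0] := 5)

L[1][0] = 5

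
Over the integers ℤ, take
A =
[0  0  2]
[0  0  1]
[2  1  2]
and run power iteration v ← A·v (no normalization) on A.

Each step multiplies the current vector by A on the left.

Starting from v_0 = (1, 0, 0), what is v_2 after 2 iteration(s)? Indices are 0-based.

v_2 = (4, 2, 4)

v_0 = (1, 0, 0).
v_1 = A·v_0 = (0, 0, 2).
v_2 = A·v_1 = (4, 2, 4).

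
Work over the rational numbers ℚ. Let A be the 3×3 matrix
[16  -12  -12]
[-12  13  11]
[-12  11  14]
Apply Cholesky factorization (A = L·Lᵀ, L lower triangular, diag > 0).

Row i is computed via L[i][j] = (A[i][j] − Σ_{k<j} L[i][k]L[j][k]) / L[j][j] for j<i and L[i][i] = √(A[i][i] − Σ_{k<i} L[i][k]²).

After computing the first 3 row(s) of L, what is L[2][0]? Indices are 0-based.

Step 1: L[0][0] = √(16) = 4.
  L[1][0] = (-12) / L[0][0] = -3.
Step 2: L[1][1] = √(4) = 2.
  L[2][0] = (-12) / L[0][0] = -3.
  L[2][1] = (2) / L[1][1] = 1.
Step 3: L[2][2] = √(4) = 2.

L[2][0] = -3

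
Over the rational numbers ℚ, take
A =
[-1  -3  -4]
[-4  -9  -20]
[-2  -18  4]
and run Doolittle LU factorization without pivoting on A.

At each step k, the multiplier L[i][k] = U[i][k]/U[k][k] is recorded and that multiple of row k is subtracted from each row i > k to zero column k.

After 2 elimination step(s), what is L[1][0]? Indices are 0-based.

L[1][0] = 4

Step 1: pivot at (0,0) is -1.
  row1 ← row1 − (4)·row0  ⇒  L[1][0]=4, U row1=(0, 3, -4)
  row2 ← row2 − (2)·row0  ⇒  L[2][0]=2, U row2=(0, -12, 12)
Step 2: pivot at (1,1) is 3.
  row2 ← row2 − (-4)·row1  ⇒  L[2][1]=-4, U row2=(0, 0, -4)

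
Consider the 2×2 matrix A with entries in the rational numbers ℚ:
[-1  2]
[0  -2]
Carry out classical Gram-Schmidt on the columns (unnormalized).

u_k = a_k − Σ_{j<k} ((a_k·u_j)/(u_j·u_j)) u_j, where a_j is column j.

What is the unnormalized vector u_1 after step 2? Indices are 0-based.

u_1 = (0, -2)

Step 1: u_0 = a_0 = (-1, 0).
Step 2: u_1 = a_1 − (-2)·u_0 = (0, -2).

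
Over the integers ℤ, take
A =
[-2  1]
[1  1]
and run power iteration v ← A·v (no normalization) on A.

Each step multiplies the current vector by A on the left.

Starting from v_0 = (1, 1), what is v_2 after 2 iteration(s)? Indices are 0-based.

v_0 = (1, 1).
v_1 = A·v_0 = (-1, 2).
v_2 = A·v_1 = (4, 1).

v_2 = (4, 1)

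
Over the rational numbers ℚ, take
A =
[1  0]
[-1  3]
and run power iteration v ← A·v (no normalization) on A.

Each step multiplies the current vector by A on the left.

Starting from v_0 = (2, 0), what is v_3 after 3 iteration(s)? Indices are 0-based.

v_3 = (2, -26)

v_0 = (2, 0).
v_1 = A·v_0 = (2, -2).
v_2 = A·v_1 = (2, -8).
v_3 = A·v_2 = (2, -26).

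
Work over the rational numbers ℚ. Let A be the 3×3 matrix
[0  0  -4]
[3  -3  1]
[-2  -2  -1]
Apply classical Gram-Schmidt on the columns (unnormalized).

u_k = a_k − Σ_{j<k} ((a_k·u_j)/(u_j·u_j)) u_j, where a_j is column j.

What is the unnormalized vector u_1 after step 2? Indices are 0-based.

u_1 = (0, -24/13, -36/13)

Step 1: u_0 = a_0 = (0, 3, -2).
Step 2: u_1 = a_1 − (-5/13)·u_0 = (0, -24/13, -36/13).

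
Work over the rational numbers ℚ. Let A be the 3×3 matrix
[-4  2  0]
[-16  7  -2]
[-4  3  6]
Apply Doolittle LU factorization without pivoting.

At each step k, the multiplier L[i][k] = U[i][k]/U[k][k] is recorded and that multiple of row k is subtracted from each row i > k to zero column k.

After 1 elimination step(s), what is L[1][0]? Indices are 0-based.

[col 0] pivot -4
  R1 -= 4*R0 → (0, -1, -2)  (L[1][0] := 4)
  R2 -= 1*R0 → (0, 1, 6)  (L[2][0] := 1)

L[1][0] = 4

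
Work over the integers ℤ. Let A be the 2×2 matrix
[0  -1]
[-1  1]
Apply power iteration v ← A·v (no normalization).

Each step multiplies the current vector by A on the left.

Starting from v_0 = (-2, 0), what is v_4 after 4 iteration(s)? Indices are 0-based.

v_4 = (-4, 6)

v_0 = (-2, 0).
v_1 = A·v_0 = (0, 2).
v_2 = A·v_1 = (-2, 2).
v_3 = A·v_2 = (-2, 4).
v_4 = A·v_3 = (-4, 6).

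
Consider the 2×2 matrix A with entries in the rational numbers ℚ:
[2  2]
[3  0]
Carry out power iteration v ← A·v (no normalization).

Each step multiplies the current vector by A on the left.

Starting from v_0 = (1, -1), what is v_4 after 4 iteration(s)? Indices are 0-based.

v_4 = (60, 36)

v_0 = (1, -1).
v_1 = A·v_0 = (0, 3).
v_2 = A·v_1 = (6, 0).
v_3 = A·v_2 = (12, 18).
v_4 = A·v_3 = (60, 36).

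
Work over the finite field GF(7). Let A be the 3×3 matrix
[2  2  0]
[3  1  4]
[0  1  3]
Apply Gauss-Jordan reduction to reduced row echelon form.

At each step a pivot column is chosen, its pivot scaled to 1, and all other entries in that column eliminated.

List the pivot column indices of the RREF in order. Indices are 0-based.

[1] R0 /= 2  ⇒  (1, 1, 0)
     R1 -= 3·R0  ⇒  (0, 5, 4)
[2] R1 /= 5  ⇒  (0, 1, 5)
     R0 -= 1·R1  ⇒  (1, 0, 2)
     R2 -= 1·R1  ⇒  (0, 0, 5)
[3] R2 /= 5  ⇒  (0, 0, 1)
     R0 -= 2·R2  ⇒  (1, 0, 0)
     R1 -= 5·R2  ⇒  (0, 1, 0)

pivot columns: 0, 1, 2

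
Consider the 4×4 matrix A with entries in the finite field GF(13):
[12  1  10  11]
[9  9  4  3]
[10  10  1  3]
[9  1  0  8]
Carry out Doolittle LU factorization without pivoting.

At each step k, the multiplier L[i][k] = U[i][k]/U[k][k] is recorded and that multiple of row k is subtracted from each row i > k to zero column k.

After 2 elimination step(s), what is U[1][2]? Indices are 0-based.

U[1][2] = 3

Step 1: pivot at (0,0) is 12.
  row1 ← row1 − (4)·row0  ⇒  L[1][0]=4, U row1=(0, 5, 3, 11)
  row2 ← row2 − (3)·row0  ⇒  L[2][0]=3, U row2=(0, 7, 10, 9)
  row3 ← row3 − (4)·row0  ⇒  L[3][0]=4, U row3=(0, 10, 12, 3)
Step 2: pivot at (1,1) is 5.
  row2 ← row2 − (4)·row1  ⇒  L[2][1]=4, U row2=(0, 0, 11, 4)
  row3 ← row3 − (2)·row1  ⇒  L[3][1]=2, U row3=(0, 0, 6, 7)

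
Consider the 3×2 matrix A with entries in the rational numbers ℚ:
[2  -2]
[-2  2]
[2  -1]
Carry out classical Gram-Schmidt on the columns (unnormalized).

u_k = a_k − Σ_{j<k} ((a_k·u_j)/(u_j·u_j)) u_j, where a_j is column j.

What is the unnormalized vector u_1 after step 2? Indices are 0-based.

u_1 = (-1/3, 1/3, 2/3)

Step 1: u_0 = a_0 = (2, -2, 2).
Step 2: u_1 = a_1 − (-5/6)·u_0 = (-1/3, 1/3, 2/3).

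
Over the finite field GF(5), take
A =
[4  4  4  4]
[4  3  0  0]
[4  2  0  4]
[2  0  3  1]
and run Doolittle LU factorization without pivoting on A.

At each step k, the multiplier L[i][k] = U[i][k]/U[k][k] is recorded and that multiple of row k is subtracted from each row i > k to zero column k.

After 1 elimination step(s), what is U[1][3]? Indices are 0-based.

k=0: U[0][0]=4
  eliminate (1,0): mult=1, new row 1: (0, 4, 1, 1); set L[1][0]=1
  eliminate (2,0): mult=1, new row 2: (0, 3, 1, 0); set L[2][0]=1
  eliminate (3,0): mult=3, new row 3: (0, 3, 1, 4); set L[3][0]=3

U[1][3] = 1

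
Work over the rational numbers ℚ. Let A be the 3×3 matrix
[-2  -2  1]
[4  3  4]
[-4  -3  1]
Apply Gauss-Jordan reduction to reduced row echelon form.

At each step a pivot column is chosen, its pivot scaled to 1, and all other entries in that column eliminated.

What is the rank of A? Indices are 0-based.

rank = 3

[1] R0 /= -2  ⇒  (1, 1, -1/2)
     R1 -= 4·R0  ⇒  (0, -1, 6)
     R2 -= -4·R0  ⇒  (0, 1, -1)
[2] R1 /= -1  ⇒  (0, 1, -6)
     R0 -= 1·R1  ⇒  (1, 0, 11/2)
     R2 -= 1·R1  ⇒  (0, 0, 5)
[3] R2 /= 5  ⇒  (0, 0, 1)
     R0 -= 11/2·R2  ⇒  (1, 0, 0)
     R1 -= -6·R2  ⇒  (0, 1, 0)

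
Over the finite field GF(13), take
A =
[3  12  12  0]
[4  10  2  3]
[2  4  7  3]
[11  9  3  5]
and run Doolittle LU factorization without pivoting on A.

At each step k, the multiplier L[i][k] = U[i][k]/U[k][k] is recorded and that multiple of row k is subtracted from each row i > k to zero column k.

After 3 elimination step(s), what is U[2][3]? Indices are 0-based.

k=0: U[0][0]=3
  eliminate (1,0): mult=10, new row 1: (0, 7, 12, 3); set L[1][0]=10
  eliminate (2,0): mult=5, new row 2: (0, 9, 12, 3); set L[2][0]=5
  eliminate (3,0): mult=8, new row 3: (0, 4, 11, 5); set L[3][0]=8
k=1: U[1][1]=7
  eliminate (2,1): mult=5, new row 2: (0, 0, 4, 1); set L[2][1]=5
  eliminate (3,1): mult=8, new row 3: (0, 0, 6, 7); set L[3][1]=8
k=2: U[2][2]=4
  eliminate (3,2): mult=8, new row 3: (0, 0, 0, 12); set L[3][2]=8

U[2][3] = 1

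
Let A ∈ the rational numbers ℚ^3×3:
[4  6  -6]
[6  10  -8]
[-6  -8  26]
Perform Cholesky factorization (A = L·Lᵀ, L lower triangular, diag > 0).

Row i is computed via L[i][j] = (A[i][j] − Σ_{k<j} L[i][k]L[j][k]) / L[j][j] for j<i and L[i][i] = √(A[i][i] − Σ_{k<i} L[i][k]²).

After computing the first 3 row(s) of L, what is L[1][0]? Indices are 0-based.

Step 1: L[0][0] = √(4) = 2.
  L[1][0] = (6) / L[0][0] = 3.
Step 2: L[1][1] = √(1) = 1.
  L[2][0] = (-6) / L[0][0] = -3.
  L[2][1] = (1) / L[1][1] = 1.
Step 3: L[2][2] = √(16) = 4.

L[1][0] = 3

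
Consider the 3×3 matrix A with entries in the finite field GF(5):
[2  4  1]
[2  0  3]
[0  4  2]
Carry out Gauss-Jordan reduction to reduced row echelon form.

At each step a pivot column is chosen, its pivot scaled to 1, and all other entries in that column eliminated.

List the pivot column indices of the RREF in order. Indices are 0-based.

[1] R0 /= 2  ⇒  (1, 2, 3)
     R1 -= 2·R0  ⇒  (0, 1, 2)
[2] R1 /= 1  ⇒  (0, 1, 2)
     R0 -= 2·R1  ⇒  (1, 0, 4)
     R2 -= 4·R1  ⇒  (0, 0, 4)
[3] R2 /= 4  ⇒  (0, 0, 1)
     R0 -= 4·R2  ⇒  (1, 0, 0)
     R1 -= 2·R2  ⇒  (0, 1, 0)

pivot columns: 0, 1, 2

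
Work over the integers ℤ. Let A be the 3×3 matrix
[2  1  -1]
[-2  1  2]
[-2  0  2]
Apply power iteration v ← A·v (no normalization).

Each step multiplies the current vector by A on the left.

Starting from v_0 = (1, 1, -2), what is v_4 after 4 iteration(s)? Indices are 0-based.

v_4 = (7, -259, -166)

v_0 = (1, 1, -2).
v_1 = A·v_0 = (5, -5, -6).
v_2 = A·v_1 = (11, -27, -22).
v_3 = A·v_2 = (17, -93, -66).
v_4 = A·v_3 = (7, -259, -166).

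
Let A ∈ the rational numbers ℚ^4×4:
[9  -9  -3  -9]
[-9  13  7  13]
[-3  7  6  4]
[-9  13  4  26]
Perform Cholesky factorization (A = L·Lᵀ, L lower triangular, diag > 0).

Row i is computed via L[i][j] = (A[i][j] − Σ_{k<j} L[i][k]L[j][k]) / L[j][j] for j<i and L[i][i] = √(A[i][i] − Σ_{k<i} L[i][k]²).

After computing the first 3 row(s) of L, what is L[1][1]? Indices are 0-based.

Step 1: L[0][0] = √(9) = 3.
  L[1][0] = (-9) / L[0][0] = -3.
Step 2: L[1][1] = √(4) = 2.
  L[2][0] = (-3) / L[0][0] = -1.
  L[2][1] = (4) / L[1][1] = 2.
Step 3: L[2][2] = √(1) = 1.

L[1][1] = 2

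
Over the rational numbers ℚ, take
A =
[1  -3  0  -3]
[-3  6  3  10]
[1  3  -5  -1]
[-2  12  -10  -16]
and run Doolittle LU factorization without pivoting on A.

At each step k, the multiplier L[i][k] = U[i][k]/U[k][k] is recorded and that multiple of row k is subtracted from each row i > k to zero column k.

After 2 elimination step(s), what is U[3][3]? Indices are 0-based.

U[3][3] = -20

k=0: U[0][0]=1
  eliminate (1,0): mult=-3, new row 1: (0, -3, 3, 1); set L[1][0]=-3
  eliminate (2,0): mult=1, new row 2: (0, 6, -5, 2); set L[2][0]=1
  eliminate (3,0): mult=-2, new row 3: (0, 6, -10, -22); set L[3][0]=-2
k=1: U[1][1]=-3
  eliminate (2,1): mult=-2, new row 2: (0, 0, 1, 4); set L[2][1]=-2
  eliminate (3,1): mult=-2, new row 3: (0, 0, -4, -20); set L[3][1]=-2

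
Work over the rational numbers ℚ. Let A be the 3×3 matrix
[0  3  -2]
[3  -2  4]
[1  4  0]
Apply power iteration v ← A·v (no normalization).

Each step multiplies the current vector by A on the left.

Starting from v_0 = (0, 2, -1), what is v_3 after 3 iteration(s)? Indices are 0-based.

v_3 = (264, -360, 248)

v_0 = (0, 2, -1).
v_1 = A·v_0 = (8, -8, 8).
v_2 = A·v_1 = (-40, 72, -24).
v_3 = A·v_2 = (264, -360, 248).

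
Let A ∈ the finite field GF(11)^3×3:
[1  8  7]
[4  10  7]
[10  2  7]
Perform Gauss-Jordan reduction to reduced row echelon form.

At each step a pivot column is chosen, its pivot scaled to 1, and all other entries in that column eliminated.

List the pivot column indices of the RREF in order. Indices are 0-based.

pivot columns: 0, 1, 2

[1] R0 /= 1  ⇒  (1, 8, 7)
     R1 -= 4·R0  ⇒  (0, 0, 1)
     R2 -= 10·R0  ⇒  (0, 10, 3)
[2] R1 <-> R2
[2] R1 /= 10  ⇒  (0, 1, 8)
     R0 -= 8·R1  ⇒  (1, 0, 9)
[3] R2 /= 1  ⇒  (0, 0, 1)
     R0 -= 9·R2  ⇒  (1, 0, 0)
     R1 -= 8·R2  ⇒  (0, 1, 0)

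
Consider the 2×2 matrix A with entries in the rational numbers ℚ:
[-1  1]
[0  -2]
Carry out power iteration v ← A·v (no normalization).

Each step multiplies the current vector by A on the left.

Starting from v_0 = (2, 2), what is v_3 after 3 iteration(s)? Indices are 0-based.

v_0 = (2, 2).
v_1 = A·v_0 = (0, -4).
v_2 = A·v_1 = (-4, 8).
v_3 = A·v_2 = (12, -16).

v_3 = (12, -16)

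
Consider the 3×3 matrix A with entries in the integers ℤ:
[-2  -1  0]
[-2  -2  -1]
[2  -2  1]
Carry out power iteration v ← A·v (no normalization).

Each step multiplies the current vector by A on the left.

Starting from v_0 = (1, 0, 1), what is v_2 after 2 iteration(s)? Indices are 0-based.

v_0 = (1, 0, 1).
v_1 = A·v_0 = (-2, -3, 3).
v_2 = A·v_1 = (7, 7, 5).

v_2 = (7, 7, 5)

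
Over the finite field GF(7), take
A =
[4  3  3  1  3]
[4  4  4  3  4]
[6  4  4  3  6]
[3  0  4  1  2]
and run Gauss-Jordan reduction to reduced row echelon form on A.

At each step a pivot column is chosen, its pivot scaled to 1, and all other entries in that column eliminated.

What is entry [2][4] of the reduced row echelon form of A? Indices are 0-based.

[1] R0 /= 4  ⇒  (1, 6, 6, 2, 6)
     R1 -= 4·R0  ⇒  (0, 1, 1, 2, 1)
     R2 -= 6·R0  ⇒  (0, 3, 3, 5, 5)
     R3 -= 3·R0  ⇒  (0, 3, 0, 2, 5)
[2] R1 /= 1  ⇒  (0, 1, 1, 2, 1)
     R0 -= 6·R1  ⇒  (1, 0, 0, 4, 0)
     R2 -= 3·R1  ⇒  (0, 0, 0, 6, 2)
     R3 -= 3·R1  ⇒  (0, 0, 4, 3, 2)
[3] R2 <-> R3
[3] R2 /= 4  ⇒  (0, 0, 1, 6, 4)
     R1 -= 1·R2  ⇒  (0, 1, 0, 3, 4)
[4] R3 /= 6  ⇒  (0, 0, 0, 1, 5)
     R0 -= 4·R3  ⇒  (1, 0, 0, 0, 1)
     R1 -= 3·R3  ⇒  (0, 1, 0, 0, 3)
     R2 -= 6·R3  ⇒  (0, 0, 1, 0, 2)

M[2][4] = 2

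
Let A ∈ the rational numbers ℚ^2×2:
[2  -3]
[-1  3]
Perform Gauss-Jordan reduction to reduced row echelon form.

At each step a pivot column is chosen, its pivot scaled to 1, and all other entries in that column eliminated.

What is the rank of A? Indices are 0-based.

pivot(0,0)=2: scale R0 → (1, -3/2)
  clear (1,0): R1 −= (-1)R0 → (0, 3/2)
pivot(1,1)=3/2: scale R1 → (0, 1)
  clear (0,1): R0 −= (-3/2)R1 → (1, 0)

rank = 2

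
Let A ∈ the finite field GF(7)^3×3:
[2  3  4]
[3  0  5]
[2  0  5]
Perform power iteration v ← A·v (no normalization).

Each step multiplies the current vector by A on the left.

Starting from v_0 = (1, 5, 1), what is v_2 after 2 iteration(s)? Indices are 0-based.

v_0 = (1, 5, 1).
v_1 = A·v_0 = (0, 1, 0).
v_2 = A·v_1 = (3, 0, 0).

v_2 = (3, 0, 0)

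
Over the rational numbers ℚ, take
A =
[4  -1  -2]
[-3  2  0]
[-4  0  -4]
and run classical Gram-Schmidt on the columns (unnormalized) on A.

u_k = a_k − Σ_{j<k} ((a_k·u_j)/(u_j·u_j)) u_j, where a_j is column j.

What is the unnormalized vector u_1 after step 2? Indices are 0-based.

Step 1: u_0 = a_0 = (4, -3, -4).
Step 2: u_1 = a_1 − (-10/41)·u_0 = (-1/41, 52/41, -40/41).

u_1 = (-1/41, 52/41, -40/41)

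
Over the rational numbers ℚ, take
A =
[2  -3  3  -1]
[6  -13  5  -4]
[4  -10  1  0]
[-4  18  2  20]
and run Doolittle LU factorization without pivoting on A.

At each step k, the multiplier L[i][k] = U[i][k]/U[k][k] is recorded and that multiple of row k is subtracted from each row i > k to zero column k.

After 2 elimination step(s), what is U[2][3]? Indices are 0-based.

U[2][3] = 3

Step 1: pivot at (0,0) is 2.
  row1 ← row1 − (3)·row0  ⇒  L[1][0]=3, U row1=(0, -4, -4, -1)
  row2 ← row2 − (2)·row0  ⇒  L[2][0]=2, U row2=(0, -4, -5, 2)
  row3 ← row3 − (-2)·row0  ⇒  L[3][0]=-2, U row3=(0, 12, 8, 18)
Step 2: pivot at (1,1) is -4.
  row2 ← row2 − (1)·row1  ⇒  L[2][1]=1, U row2=(0, 0, -1, 3)
  row3 ← row3 − (-3)·row1  ⇒  L[3][1]=-3, U row3=(0, 0, -4, 15)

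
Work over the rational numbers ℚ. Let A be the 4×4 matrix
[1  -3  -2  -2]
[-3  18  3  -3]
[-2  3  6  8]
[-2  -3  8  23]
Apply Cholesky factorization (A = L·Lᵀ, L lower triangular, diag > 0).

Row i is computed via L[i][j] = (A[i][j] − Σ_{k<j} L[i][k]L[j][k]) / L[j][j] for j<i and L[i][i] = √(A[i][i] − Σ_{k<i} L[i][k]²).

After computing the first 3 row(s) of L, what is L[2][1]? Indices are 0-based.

L[2][1] = -1

Step 1: L[0][0] = √(1) = 1.
  L[1][0] = (-3) / L[0][0] = -3.
Step 2: L[1][1] = √(9) = 3.
  L[2][0] = (-2) / L[0][0] = -2.
  L[2][1] = (-3) / L[1][1] = -1.
Step 3: L[2][2] = √(1) = 1.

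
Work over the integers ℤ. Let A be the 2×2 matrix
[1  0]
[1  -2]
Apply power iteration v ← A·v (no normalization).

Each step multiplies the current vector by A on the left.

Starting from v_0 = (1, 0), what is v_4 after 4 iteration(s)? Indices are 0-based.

v_4 = (1, -5)

v_0 = (1, 0).
v_1 = A·v_0 = (1, 1).
v_2 = A·v_1 = (1, -1).
v_3 = A·v_2 = (1, 3).
v_4 = A·v_3 = (1, -5).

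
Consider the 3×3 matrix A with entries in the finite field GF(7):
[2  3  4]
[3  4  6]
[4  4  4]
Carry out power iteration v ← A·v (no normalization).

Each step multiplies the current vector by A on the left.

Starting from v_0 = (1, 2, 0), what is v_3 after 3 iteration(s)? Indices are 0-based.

v_0 = (1, 2, 0).
v_1 = A·v_0 = (1, 4, 5).
v_2 = A·v_1 = (6, 0, 5).
v_3 = A·v_2 = (4, 6, 2).

v_3 = (4, 6, 2)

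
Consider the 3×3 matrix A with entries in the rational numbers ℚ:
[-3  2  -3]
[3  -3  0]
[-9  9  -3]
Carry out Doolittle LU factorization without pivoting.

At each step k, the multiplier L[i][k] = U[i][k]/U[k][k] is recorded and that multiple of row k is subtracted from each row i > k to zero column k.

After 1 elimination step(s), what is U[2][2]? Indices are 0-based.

k=0: U[0][0]=-3
  eliminate (1,0): mult=-1, new row 1: (0, -1, -3); set L[1][0]=-1
  eliminate (2,0): mult=3, new row 2: (0, 3, 6); set L[2][0]=3

U[2][2] = 6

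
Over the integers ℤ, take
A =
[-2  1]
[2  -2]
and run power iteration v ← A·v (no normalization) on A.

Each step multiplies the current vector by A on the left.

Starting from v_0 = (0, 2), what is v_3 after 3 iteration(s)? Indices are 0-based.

v_3 = (28, -40)

v_0 = (0, 2).
v_1 = A·v_0 = (2, -4).
v_2 = A·v_1 = (-8, 12).
v_3 = A·v_2 = (28, -40).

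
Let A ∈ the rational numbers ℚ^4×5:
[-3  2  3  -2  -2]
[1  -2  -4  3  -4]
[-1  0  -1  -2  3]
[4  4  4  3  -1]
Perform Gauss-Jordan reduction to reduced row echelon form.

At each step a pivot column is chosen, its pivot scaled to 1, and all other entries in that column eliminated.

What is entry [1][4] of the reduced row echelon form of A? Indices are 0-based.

[1] R0 /= -3  ⇒  (1, -2/3, -1, 2/3, 2/3)
     R1 -= 1·R0  ⇒  (0, -4/3, -3, 7/3, -14/3)
     R2 -= -1·R0  ⇒  (0, -2/3, -2, -4/3, 11/3)
     R3 -= 4·R0  ⇒  (0, 20/3, 8, 1/3, -11/3)
[2] R1 /= -4/3  ⇒  (0, 1, 9/4, -7/4, 7/2)
     R0 -= -2/3·R1  ⇒  (1, 0, 1/2, -1/2, 3)
     R2 -= -2/3·R1  ⇒  (0, 0, -1/2, -5/2, 6)
     R3 -= 20/3·R1  ⇒  (0, 0, -7, 12, -27)
[3] R2 /= -1/2  ⇒  (0, 0, 1, 5, -12)
     R0 -= 1/2·R2  ⇒  (1, 0, 0, -3, 9)
     R1 -= 9/4·R2  ⇒  (0, 1, 0, -13, 61/2)
     R3 -= -7·R2  ⇒  (0, 0, 0, 47, -111)
[4] R3 /= 47  ⇒  (0, 0, 0, 1, -111/47)
     R0 -= -3·R3  ⇒  (1, 0, 0, 0, 90/47)
     R1 -= -13·R3  ⇒  (0, 1, 0, 0, -19/94)
     R2 -= 5·R3  ⇒  (0, 0, 1, 0, -9/47)

M[1][4] = -19/94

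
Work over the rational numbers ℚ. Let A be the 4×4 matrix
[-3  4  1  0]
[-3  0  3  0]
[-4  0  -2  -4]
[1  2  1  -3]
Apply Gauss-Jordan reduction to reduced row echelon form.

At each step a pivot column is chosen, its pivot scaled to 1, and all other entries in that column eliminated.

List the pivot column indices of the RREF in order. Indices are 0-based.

pivot columns: 0, 1, 2, 3

step 1: normalize row 0 (÷-3) = (1, -4/3, -1/3, 0)
  row 1: subtract -3×row0 = (0, -4, 2, 0)
  row 2: subtract -4×row0 = (0, -16/3, -10/3, -4)
  row 3: subtract 1×row0 = (0, 10/3, 4/3, -3)
step 2: normalize row 1 (÷-4) = (0, 1, -1/2, 0)
  row 0: subtract -4/3×row1 = (1, 0, -1, 0)
  row 2: subtract -16/3×row1 = (0, 0, -6, -4)
  row 3: subtract 10/3×row1 = (0, 0, 3, -3)
step 3: normalize row 2 (÷-6) = (0, 0, 1, 2/3)
  row 0: subtract -1×row2 = (1, 0, 0, 2/3)
  row 1: subtract -1/2×row2 = (0, 1, 0, 1/3)
  row 3: subtract 3×row2 = (0, 0, 0, -5)
step 4: normalize row 3 (÷-5) = (0, 0, 0, 1)
  row 0: subtract 2/3×row3 = (1, 0, 0, 0)
  row 1: subtract 1/3×row3 = (0, 1, 0, 0)
  row 2: subtract 2/3×row3 = (0, 0, 1, 0)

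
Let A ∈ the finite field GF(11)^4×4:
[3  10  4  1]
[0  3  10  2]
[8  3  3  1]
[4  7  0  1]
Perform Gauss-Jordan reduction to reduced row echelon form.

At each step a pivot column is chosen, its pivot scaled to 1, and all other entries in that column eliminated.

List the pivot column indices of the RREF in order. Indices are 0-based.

pivot columns: 0, 1, 2, 3

[1] R0 /= 3  ⇒  (1, 7, 5, 4)
     R2 -= 8·R0  ⇒  (0, 2, 7, 2)
     R3 -= 4·R0  ⇒  (0, 1, 2, 7)
[2] R1 /= 3  ⇒  (0, 1, 7, 8)
     R0 -= 7·R1  ⇒  (1, 0, 0, 3)
     R2 -= 2·R1  ⇒  (0, 0, 4, 8)
     R3 -= 1·R1  ⇒  (0, 0, 6, 10)
[3] R2 /= 4  ⇒  (0, 0, 1, 2)
     R1 -= 7·R2  ⇒  (0, 1, 0, 5)
     R3 -= 6·R2  ⇒  (0, 0, 0, 9)
[4] R3 /= 9  ⇒  (0, 0, 0, 1)
     R0 -= 3·R3  ⇒  (1, 0, 0, 0)
     R1 -= 5·R3  ⇒  (0, 1, 0, 0)
     R2 -= 2·R3  ⇒  (0, 0, 1, 0)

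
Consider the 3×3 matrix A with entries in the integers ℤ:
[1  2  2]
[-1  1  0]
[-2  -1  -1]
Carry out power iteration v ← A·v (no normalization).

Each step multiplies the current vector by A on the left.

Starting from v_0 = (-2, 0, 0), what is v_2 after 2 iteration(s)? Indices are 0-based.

v_2 = (10, 4, -2)

v_0 = (-2, 0, 0).
v_1 = A·v_0 = (-2, 2, 4).
v_2 = A·v_1 = (10, 4, -2).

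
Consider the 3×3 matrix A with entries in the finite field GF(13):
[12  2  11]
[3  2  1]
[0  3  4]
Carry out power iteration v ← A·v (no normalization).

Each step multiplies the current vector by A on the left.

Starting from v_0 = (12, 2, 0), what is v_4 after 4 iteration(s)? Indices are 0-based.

v_0 = (12, 2, 0).
v_1 = A·v_0 = (5, 1, 6).
v_2 = A·v_1 = (11, 10, 1).
v_3 = A·v_2 = (7, 2, 8).
v_4 = A·v_3 = (7, 7, 12).

v_4 = (7, 7, 12)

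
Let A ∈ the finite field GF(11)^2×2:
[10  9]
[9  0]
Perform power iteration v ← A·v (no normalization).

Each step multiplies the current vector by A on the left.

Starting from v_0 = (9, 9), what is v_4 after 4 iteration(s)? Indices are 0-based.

v_0 = (9, 9).
v_1 = A·v_0 = (6, 4).
v_2 = A·v_1 = (8, 10).
v_3 = A·v_2 = (5, 6).
v_4 = A·v_3 = (5, 1).

v_4 = (5, 1)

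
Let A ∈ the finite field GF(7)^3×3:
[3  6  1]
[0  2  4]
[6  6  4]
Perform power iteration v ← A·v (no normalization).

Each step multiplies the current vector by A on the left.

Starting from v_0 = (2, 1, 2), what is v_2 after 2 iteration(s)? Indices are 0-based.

v_0 = (2, 1, 2).
v_1 = A·v_0 = (0, 3, 5).
v_2 = A·v_1 = (2, 5, 3).

v_2 = (2, 5, 3)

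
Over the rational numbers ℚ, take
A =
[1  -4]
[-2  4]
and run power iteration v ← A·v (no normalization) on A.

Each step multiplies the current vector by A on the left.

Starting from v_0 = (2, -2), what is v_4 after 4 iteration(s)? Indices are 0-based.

v_4 = (1882, -2212)

v_0 = (2, -2).
v_1 = A·v_0 = (10, -12).
v_2 = A·v_1 = (58, -68).
v_3 = A·v_2 = (330, -388).
v_4 = A·v_3 = (1882, -2212).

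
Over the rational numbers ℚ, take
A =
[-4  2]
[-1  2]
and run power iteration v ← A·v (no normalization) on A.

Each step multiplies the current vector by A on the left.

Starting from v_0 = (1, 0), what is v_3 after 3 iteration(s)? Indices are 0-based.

v_3 = (-52, -10)

v_0 = (1, 0).
v_1 = A·v_0 = (-4, -1).
v_2 = A·v_1 = (14, 2).
v_3 = A·v_2 = (-52, -10).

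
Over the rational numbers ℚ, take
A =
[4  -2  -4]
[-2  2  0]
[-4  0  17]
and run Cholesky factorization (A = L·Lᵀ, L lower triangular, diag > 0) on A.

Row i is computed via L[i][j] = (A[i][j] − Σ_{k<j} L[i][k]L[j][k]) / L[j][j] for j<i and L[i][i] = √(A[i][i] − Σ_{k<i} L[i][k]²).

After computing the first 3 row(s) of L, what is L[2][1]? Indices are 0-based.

Step 1: L[0][0] = √(4) = 2.
  L[1][0] = (-2) / L[0][0] = -1.
Step 2: L[1][1] = √(1) = 1.
  L[2][0] = (-4) / L[0][0] = -2.
  L[2][1] = (-2) / L[1][1] = -2.
Step 3: L[2][2] = √(9) = 3.

L[2][1] = -2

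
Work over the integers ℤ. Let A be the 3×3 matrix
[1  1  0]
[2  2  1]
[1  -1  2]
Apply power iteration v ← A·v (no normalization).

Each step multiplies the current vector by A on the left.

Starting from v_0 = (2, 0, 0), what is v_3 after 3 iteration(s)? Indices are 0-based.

v_0 = (2, 0, 0).
v_1 = A·v_0 = (2, 4, 2).
v_2 = A·v_1 = (6, 14, 2).
v_3 = A·v_2 = (20, 42, -4).

v_3 = (20, 42, -4)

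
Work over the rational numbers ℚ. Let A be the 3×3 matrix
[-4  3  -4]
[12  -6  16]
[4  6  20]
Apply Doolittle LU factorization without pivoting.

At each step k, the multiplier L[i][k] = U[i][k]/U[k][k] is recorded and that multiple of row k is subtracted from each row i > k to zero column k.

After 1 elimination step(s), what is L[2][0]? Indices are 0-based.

L[2][0] = -1

Step 1: pivot at (0,0) is -4.
  row1 ← row1 − (-3)·row0  ⇒  L[1][0]=-3, U row1=(0, 3, 4)
  row2 ← row2 − (-1)·row0  ⇒  L[2][0]=-1, U row2=(0, 9, 16)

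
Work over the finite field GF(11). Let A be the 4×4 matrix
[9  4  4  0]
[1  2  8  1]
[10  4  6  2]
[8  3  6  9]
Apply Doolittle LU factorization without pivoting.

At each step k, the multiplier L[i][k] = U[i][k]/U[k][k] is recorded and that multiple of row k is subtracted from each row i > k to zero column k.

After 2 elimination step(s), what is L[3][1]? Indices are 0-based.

L[3][1] = 2

[col 0] pivot 9
  R1 -= 5*R0 → (0, 4, 10, 1)  (L[1][0] := 5)
  R2 -= 6*R0 → (0, 2, 4, 2)  (L[2][0] := 6)
  R3 -= 7*R0 → (0, 8, 0, 9)  (L[3][0] := 7)
[col 1] pivot 4
  R2 -= 6*R1 → (0, 0, 10, 7)  (L[2][1] := 6)
  R3 -= 2*R1 → (0, 0, 2, 7)  (L[3][1] := 2)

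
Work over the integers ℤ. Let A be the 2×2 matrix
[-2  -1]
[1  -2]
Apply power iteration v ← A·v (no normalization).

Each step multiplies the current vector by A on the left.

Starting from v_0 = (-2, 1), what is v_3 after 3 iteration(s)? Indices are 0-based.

v_3 = (-7, -24)

v_0 = (-2, 1).
v_1 = A·v_0 = (3, -4).
v_2 = A·v_1 = (-2, 11).
v_3 = A·v_2 = (-7, -24).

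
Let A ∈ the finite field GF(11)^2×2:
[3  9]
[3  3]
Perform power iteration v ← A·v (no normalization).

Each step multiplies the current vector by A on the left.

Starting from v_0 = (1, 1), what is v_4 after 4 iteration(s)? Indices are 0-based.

v_4 = (7, 0)

v_0 = (1, 1).
v_1 = A·v_0 = (1, 6).
v_2 = A·v_1 = (2, 10).
v_3 = A·v_2 = (8, 3).
v_4 = A·v_3 = (7, 0).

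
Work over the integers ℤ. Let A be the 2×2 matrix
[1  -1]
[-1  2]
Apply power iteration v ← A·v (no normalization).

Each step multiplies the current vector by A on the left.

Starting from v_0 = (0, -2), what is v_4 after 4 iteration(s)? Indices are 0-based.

v_0 = (0, -2).
v_1 = A·v_0 = (2, -4).
v_2 = A·v_1 = (6, -10).
v_3 = A·v_2 = (16, -26).
v_4 = A·v_3 = (42, -68).

v_4 = (42, -68)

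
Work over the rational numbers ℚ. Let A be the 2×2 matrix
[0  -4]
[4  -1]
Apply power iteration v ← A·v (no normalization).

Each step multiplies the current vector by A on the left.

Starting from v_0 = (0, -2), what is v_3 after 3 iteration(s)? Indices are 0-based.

v_3 = (-120, -62)

v_0 = (0, -2).
v_1 = A·v_0 = (8, 2).
v_2 = A·v_1 = (-8, 30).
v_3 = A·v_2 = (-120, -62).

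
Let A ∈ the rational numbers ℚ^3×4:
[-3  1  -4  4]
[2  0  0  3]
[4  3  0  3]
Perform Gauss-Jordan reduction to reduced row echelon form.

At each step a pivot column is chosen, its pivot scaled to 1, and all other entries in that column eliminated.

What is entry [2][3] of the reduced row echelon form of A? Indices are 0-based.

step 1: normalize row 0 (÷-3) = (1, -1/3, 4/3, -4/3)
  row 1: subtract 2×row0 = (0, 2/3, -8/3, 17/3)
  row 2: subtract 4×row0 = (0, 13/3, -16/3, 25/3)
step 2: normalize row 1 (÷2/3) = (0, 1, -4, 17/2)
  row 0: subtract -1/3×row1 = (1, 0, 0, 3/2)
  row 2: subtract 13/3×row1 = (0, 0, 12, -57/2)
step 3: normalize row 2 (÷12) = (0, 0, 1, -19/8)
  row 1: subtract -4×row2 = (0, 1, 0, -1)

M[2][3] = -19/8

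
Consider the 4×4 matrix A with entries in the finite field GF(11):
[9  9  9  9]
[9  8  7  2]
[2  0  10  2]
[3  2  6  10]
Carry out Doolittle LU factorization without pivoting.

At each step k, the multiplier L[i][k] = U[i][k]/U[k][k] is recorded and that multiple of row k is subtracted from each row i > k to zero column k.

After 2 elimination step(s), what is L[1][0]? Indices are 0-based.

L[1][0] = 1

Step 1: pivot at (0,0) is 9.
  row1 ← row1 − (1)·row0  ⇒  L[1][0]=1, U row1=(0, 10, 9, 4)
  row2 ← row2 − (10)·row0  ⇒  L[2][0]=10, U row2=(0, 9, 8, 0)
  row3 ← row3 − (4)·row0  ⇒  L[3][0]=4, U row3=(0, 10, 3, 7)
Step 2: pivot at (1,1) is 10.
  row2 ← row2 − (2)·row1  ⇒  L[2][1]=2, U row2=(0, 0, 1, 3)
  row3 ← row3 − (1)·row1  ⇒  L[3][1]=1, U row3=(0, 0, 5, 3)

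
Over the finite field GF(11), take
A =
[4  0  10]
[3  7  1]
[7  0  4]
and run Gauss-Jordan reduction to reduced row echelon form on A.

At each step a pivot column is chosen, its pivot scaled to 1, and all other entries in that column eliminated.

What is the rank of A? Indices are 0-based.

step 1: normalize row 0 (÷4) = (1, 0, 8)
  row 1: subtract 3×row0 = (0, 7, 10)
  row 2: subtract 7×row0 = (0, 0, 3)
step 2: normalize row 1 (÷7) = (0, 1, 3)
step 3: normalize row 2 (÷3) = (0, 0, 1)
  row 0: subtract 8×row2 = (1, 0, 0)
  row 1: subtract 3×row2 = (0, 1, 0)

rank = 3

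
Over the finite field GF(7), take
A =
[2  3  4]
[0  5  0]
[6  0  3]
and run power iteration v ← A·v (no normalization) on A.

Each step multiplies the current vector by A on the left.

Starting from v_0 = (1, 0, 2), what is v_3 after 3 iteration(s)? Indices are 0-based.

v_0 = (1, 0, 2).
v_1 = A·v_0 = (3, 0, 5).
v_2 = A·v_1 = (5, 0, 5).
v_3 = A·v_2 = (2, 0, 3).

v_3 = (2, 0, 3)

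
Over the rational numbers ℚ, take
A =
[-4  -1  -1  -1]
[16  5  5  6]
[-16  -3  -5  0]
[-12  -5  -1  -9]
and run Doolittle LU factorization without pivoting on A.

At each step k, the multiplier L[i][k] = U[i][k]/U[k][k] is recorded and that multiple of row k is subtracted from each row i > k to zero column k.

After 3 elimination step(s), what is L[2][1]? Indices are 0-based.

L[2][1] = 1

k=0: U[0][0]=-4
  eliminate (1,0): mult=-4, new row 1: (0, 1, 1, 2); set L[1][0]=-4
  eliminate (2,0): mult=4, new row 2: (0, 1, -1, 4); set L[2][0]=4
  eliminate (3,0): mult=3, new row 3: (0, -2, 2, -6); set L[3][0]=3
k=1: U[1][1]=1
  eliminate (2,1): mult=1, new row 2: (0, 0, -2, 2); set L[2][1]=1
  eliminate (3,1): mult=-2, new row 3: (0, 0, 4, -2); set L[3][1]=-2
k=2: U[2][2]=-2
  eliminate (3,2): mult=-2, new row 3: (0, 0, 0, 2); set L[3][2]=-2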